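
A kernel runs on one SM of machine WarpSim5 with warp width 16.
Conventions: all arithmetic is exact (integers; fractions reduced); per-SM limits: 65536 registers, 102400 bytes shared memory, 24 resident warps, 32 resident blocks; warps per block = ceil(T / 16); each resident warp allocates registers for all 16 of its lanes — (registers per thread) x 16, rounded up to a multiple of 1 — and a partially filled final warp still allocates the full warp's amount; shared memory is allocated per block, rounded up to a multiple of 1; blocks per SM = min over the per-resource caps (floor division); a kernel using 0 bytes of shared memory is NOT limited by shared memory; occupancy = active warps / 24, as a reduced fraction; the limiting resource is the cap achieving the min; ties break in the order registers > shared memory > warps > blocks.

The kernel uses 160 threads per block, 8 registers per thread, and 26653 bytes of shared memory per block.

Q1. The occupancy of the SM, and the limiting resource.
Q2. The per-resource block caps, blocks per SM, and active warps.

Answer: occupancy 5/6, limited by warps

registers: 51 blocks
shared memory: 3 blocks
warps: 2 blocks
blocks: 32 blocks

Answer: 2 blocks, 20 active warps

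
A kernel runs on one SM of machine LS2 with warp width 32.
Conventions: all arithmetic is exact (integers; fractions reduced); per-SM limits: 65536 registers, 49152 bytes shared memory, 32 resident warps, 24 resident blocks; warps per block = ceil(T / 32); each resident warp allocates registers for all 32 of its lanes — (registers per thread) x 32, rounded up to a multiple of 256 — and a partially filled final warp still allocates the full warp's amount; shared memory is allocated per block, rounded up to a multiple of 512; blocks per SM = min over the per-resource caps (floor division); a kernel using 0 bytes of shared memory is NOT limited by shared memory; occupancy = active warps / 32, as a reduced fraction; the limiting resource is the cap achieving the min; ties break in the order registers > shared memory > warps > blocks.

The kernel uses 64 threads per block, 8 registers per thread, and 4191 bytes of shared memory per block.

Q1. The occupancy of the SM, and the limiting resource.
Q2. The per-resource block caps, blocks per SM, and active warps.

Answer: occupancy 5/8, limited by shared memory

registers: 128 blocks
shared memory: 10 blocks
warps: 16 blocks
blocks: 24 blocks

Answer: 10 blocks, 20 active warps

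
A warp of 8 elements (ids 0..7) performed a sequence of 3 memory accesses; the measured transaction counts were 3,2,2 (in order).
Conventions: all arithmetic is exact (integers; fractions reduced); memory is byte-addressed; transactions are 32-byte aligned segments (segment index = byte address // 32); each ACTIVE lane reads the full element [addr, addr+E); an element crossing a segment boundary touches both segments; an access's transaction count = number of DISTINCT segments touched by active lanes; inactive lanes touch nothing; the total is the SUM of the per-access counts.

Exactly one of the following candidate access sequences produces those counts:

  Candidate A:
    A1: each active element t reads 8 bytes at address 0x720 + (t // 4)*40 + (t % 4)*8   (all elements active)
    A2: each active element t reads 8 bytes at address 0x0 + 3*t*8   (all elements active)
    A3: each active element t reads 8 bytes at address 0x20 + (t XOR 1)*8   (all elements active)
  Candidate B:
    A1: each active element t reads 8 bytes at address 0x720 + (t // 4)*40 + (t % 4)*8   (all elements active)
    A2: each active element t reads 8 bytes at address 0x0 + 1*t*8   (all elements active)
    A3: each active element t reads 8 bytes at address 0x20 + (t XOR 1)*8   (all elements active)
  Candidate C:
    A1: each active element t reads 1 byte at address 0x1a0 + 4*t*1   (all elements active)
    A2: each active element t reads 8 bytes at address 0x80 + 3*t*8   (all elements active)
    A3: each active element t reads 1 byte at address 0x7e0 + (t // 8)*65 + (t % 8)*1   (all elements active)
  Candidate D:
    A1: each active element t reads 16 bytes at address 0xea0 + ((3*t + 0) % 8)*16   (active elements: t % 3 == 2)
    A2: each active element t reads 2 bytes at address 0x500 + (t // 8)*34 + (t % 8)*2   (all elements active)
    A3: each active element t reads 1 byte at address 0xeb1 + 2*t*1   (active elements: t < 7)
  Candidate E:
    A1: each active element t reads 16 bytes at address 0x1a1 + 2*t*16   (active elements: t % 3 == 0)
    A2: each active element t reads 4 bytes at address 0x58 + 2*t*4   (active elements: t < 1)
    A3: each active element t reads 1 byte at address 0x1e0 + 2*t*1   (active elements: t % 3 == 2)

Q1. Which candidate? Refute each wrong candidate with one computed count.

A: A2 gives 6 transactions, not 2
C: A1 gives 1 transaction, not 3
D: A1 gives 1 transaction, not 3
E: A2 gives 1 transaction, not 2
B: all counts match (3,2,2)

Answer: B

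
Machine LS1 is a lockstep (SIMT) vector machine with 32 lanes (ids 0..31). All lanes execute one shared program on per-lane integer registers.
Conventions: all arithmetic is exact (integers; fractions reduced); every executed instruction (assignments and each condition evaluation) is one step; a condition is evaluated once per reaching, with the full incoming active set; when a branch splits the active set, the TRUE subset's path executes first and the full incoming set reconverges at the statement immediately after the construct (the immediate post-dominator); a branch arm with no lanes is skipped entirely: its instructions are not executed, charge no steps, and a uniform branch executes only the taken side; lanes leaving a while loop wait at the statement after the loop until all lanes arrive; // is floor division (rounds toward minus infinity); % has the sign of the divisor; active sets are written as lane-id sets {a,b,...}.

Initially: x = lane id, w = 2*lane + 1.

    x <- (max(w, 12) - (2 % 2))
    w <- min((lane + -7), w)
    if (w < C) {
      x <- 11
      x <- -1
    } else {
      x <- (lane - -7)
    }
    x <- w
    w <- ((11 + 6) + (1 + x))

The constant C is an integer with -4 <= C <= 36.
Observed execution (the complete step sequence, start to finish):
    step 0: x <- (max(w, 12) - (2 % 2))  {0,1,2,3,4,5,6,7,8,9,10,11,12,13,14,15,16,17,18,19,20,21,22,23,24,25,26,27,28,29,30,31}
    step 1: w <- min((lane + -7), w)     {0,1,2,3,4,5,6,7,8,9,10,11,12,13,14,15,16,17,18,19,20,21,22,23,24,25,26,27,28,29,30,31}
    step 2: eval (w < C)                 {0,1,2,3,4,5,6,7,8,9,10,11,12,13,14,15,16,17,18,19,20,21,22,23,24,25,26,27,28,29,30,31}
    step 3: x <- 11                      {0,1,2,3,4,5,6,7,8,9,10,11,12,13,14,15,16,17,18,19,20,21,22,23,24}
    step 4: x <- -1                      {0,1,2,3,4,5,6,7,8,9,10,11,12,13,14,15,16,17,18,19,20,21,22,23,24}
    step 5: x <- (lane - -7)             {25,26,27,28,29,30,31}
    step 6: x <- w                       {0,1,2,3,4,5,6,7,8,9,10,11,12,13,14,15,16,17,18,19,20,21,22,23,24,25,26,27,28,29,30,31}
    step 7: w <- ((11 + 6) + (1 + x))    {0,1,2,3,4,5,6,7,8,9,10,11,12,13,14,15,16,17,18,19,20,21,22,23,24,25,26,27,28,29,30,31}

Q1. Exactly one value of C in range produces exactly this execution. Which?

Answer: C = 18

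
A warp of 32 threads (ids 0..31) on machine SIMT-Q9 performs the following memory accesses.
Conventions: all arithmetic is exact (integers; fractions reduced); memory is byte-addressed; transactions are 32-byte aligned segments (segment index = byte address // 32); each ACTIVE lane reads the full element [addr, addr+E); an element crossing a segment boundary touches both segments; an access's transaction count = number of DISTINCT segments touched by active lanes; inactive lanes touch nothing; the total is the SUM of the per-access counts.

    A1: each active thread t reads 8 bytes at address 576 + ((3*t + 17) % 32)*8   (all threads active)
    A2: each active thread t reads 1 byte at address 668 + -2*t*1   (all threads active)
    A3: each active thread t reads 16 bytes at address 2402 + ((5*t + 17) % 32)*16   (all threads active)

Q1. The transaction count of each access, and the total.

A1: 8 transactions
A2: 3 transactions
A3: 17 transactions

Answer: 8,3,17; total 28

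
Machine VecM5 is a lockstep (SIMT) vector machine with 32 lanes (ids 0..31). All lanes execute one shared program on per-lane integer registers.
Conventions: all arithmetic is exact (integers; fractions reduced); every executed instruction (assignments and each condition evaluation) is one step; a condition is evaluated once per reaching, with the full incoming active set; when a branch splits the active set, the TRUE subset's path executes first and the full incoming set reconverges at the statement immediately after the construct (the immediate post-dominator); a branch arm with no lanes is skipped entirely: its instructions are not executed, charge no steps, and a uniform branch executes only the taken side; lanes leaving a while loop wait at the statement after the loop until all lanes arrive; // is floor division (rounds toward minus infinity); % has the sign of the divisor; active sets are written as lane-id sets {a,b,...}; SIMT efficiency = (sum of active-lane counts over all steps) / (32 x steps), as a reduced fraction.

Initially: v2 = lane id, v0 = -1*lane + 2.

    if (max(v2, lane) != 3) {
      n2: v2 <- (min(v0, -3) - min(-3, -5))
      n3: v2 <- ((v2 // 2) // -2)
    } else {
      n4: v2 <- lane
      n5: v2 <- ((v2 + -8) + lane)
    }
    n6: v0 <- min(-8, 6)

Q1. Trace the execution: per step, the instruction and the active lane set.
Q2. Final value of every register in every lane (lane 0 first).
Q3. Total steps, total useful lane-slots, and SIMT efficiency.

step 0: eval (max(v2, lane) != 3)    {0,1,2,3,4,5,6,7,8,9,10,11,12,13,14,15,16,17,18,19,20,21,22,23,24,25,26,27,28,29,30,31}
step 1: v2 <- (min(v0, -3) - min(-3, -5)) {0,1,2,4,5,6,7,8,9,10,11,12,13,14,15,16,17,18,19,20,21,22,23,24,25,26,27,28,29,30,31}
step 2: v2 <- ((v2 // 2) // -2)      {0,1,2,4,5,6,7,8,9,10,11,12,13,14,15,16,17,18,19,20,21,22,23,24,25,26,27,28,29,30,31}
step 3: v2 <- lane                   {3}
step 4: v2 <- ((v2 + -8) + lane)     {3}
step 5: v0 <- min(-8, 6)             {0,1,2,3,4,5,6,7,8,9,10,11,12,13,14,15,16,17,18,19,20,21,22,23,24,25,26,27,28,29,30,31}

Answer: 6 steps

v2: -1,-1,-1,-2,-1,-1,0,0,0,0,1,1,1,1,2,2,2,2,3,3,3,3,4,4,4,4,5,5,5,5,6,6
v0: -8,-8,-8,-8,-8,-8,-8,-8,-8,-8,-8,-8,-8,-8,-8,-8,-8,-8,-8,-8,-8,-8,-8,-8,-8,-8,-8,-8,-8,-8,-8,-8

steps = 6; useful = 128; efficiency = 128/192 = 2/3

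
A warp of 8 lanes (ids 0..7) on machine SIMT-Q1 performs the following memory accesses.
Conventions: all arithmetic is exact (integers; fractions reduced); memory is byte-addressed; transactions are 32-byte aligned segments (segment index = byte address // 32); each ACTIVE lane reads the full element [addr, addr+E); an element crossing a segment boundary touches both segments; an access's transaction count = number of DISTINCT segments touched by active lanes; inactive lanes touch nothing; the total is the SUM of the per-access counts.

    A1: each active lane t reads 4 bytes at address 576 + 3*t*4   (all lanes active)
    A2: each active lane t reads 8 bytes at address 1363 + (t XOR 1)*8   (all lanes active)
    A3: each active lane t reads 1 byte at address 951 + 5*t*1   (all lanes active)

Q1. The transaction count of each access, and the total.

A1: 3 transactions
A2: 3 transactions
A3: 2 transactions

Answer: 3,3,2; total 8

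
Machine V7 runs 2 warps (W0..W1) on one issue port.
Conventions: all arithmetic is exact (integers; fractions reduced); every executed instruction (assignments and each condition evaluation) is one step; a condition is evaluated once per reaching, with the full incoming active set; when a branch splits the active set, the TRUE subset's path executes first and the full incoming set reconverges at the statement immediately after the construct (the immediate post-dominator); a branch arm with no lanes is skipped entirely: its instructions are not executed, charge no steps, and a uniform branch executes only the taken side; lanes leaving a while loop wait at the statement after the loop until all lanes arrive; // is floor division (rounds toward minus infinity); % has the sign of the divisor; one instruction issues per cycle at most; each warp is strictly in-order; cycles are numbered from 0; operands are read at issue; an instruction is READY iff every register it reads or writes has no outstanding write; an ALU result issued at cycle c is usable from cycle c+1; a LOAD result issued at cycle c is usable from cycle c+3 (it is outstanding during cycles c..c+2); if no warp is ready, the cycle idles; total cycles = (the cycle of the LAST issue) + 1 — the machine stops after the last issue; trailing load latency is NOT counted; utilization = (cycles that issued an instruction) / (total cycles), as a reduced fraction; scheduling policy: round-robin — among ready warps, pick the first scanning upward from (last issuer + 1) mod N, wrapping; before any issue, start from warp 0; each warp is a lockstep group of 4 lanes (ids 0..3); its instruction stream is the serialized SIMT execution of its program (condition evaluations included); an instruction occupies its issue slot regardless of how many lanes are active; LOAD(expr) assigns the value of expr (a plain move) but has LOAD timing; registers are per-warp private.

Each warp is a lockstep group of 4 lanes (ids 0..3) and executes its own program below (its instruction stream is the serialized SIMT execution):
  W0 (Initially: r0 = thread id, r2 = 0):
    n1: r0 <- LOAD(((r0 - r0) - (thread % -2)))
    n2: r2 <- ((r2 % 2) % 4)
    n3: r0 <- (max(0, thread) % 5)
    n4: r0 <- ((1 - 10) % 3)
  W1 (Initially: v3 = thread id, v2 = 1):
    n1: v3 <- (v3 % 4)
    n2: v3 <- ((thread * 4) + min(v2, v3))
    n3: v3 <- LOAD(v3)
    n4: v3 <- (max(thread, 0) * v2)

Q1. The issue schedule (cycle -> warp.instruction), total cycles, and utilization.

cycle 0: W0.I0
cycle 1: W1.I0
cycle 2: W0.I1
cycle 3: W1.I1
cycle 4: W0.I2
cycle 5: W1.I2
cycle 6: W0.I3
cycle 7: idle
cycle 8: W1.I3

Answer: 9 cycles, utilization 8/9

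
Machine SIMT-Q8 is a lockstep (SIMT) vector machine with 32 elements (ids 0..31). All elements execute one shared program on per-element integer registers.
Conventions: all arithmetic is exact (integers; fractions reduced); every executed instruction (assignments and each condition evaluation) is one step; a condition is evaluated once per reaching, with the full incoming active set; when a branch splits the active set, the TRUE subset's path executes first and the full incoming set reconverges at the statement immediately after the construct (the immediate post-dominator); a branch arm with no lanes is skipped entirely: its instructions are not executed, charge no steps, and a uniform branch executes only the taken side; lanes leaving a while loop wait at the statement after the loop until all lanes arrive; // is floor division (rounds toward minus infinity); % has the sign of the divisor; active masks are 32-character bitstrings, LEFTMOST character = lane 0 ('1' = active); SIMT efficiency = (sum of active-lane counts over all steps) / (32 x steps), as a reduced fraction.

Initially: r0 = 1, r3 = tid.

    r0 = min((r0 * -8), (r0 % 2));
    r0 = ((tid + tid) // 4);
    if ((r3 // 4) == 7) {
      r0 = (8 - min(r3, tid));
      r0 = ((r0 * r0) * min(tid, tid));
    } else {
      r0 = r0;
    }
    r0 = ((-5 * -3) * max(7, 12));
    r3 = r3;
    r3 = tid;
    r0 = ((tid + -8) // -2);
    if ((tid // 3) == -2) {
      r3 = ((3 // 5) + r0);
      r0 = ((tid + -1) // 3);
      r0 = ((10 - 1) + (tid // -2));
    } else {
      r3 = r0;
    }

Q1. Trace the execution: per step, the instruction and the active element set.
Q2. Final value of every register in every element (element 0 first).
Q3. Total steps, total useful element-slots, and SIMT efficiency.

step 0: r0 <- min((r0 * -8), (r0 % 2)) 11111111111111111111111111111111
step 1: r0 <- ((tid + tid) // 4)     11111111111111111111111111111111
step 2: eval ((r3 // 4) == 7)        11111111111111111111111111111111
step 3: r0 <- (8 - min(r3, tid))     00000000000000000000000000001111
step 4: r0 <- ((r0 * r0) * min(tid, tid)) 00000000000000000000000000001111
step 5: r0 <- r0                     11111111111111111111111111110000
step 6: r0 <- ((-5 * -3) * max(7, 12)) 11111111111111111111111111111111
step 7: r3 <- r3                     11111111111111111111111111111111
step 8: r3 <- tid                    11111111111111111111111111111111
step 9: r0 <- ((tid + -8) // -2)     11111111111111111111111111111111
step 10: eval ((tid // 3) == -2)      11111111111111111111111111111111
step 11: r3 <- r0                     11111111111111111111111111111111

Answer: 12 steps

r0: 4,3,3,2,2,1,1,0,0,-1,-1,-2,-2,-3,-3,-4,-4,-5,-5,-6,-6,-7,-7,-8,-8,-9,-9,-10,-10,-11,-11,-12
r3: 4,3,3,2,2,1,1,0,0,-1,-1,-2,-2,-3,-3,-4,-4,-5,-5,-6,-6,-7,-7,-8,-8,-9,-9,-10,-10,-11,-11,-12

steps = 12; useful = 324; efficiency = 324/384 = 27/32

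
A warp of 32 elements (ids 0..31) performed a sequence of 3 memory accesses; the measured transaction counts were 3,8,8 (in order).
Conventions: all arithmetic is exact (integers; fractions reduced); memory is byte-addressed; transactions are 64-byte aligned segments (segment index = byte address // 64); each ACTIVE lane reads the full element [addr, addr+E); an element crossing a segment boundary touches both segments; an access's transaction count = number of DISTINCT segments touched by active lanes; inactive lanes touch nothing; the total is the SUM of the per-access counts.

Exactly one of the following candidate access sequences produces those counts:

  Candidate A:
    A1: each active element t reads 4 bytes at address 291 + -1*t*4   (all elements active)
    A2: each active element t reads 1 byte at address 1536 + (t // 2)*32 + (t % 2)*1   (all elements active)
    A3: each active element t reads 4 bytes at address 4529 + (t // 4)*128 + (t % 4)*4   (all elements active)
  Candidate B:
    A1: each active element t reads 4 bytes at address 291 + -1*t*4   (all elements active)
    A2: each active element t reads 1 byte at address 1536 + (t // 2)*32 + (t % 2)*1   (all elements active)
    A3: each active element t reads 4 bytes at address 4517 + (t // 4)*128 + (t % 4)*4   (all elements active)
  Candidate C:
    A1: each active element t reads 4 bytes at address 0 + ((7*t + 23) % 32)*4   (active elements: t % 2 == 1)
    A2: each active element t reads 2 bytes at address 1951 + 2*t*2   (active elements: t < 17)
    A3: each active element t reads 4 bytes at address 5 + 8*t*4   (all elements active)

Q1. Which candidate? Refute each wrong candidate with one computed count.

A: A3 gives 16 transactions, not 8
C: A1 gives 2 transactions, not 3
B: all counts match (3,8,8)

Answer: B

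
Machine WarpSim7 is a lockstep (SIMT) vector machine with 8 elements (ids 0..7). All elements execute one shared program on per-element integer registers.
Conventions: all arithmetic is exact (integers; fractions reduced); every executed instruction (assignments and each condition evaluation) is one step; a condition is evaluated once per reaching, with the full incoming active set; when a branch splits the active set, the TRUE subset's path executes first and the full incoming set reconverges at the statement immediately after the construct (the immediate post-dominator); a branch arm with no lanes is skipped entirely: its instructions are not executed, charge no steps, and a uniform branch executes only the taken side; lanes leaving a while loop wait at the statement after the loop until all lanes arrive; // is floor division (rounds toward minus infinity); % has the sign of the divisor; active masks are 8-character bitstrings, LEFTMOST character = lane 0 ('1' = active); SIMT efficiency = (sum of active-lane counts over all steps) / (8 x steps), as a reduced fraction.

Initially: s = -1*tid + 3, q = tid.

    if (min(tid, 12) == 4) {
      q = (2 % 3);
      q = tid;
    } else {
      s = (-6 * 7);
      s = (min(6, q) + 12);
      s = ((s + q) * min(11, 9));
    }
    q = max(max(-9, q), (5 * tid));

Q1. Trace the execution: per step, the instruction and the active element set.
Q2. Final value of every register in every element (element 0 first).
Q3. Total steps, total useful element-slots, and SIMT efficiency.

step 0: eval (min(tid, 12) == 4)     11111111
step 1: q <- (2 % 3)                 00001000
step 2: q <- tid                     00001000
step 3: s <- (-6 * 7)                11110111
step 4: s <- (min(6, q) + 12)        11110111
step 5: s <- ((s + q) * min(11, 9))  11110111
step 6: q <- max(max(-9, q), (5 * tid)) 11111111

Answer: 7 steps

s: 108,126,144,162,-1,198,216,225
q: 0,5,10,15,20,25,30,35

steps = 7; useful = 39; efficiency = 39/56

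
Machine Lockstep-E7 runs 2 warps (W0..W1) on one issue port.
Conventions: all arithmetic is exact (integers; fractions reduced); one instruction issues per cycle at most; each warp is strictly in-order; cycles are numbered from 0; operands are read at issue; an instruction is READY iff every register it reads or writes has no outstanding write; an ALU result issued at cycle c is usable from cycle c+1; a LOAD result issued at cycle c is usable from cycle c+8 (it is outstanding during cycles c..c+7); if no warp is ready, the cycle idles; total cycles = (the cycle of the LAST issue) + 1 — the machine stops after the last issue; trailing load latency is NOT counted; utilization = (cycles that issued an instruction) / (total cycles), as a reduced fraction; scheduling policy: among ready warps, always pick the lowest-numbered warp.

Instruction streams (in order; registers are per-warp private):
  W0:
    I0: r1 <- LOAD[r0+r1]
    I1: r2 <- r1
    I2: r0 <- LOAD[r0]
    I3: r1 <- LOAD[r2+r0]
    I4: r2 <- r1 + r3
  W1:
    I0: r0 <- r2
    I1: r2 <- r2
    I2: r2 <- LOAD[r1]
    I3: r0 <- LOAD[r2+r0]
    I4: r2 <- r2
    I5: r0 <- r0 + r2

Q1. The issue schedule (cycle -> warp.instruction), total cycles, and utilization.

cycle 0: W0.I0
cycle 1: W1.I0
cycle 2: W1.I1
cycle 3: W1.I2
cycle 4: idle
cycle 5: idle
cycle 6: idle
cycle 7: idle
cycle 8: W0.I1
cycle 9: W0.I2
cycle 10: idle
cycle 11: W1.I3
cycle 12: W1.I4
cycle 13: idle
cycle 14: idle
cycle 15: idle
cycle 16: idle
cycle 17: W0.I3
cycle 18: idle
cycle 19: W1.I5
cycle 20: idle
cycle 21: idle
cycle 22: idle
cycle 23: idle
cycle 24: idle
cycle 25: W0.I4

Answer: 26 cycles, utilization 11/26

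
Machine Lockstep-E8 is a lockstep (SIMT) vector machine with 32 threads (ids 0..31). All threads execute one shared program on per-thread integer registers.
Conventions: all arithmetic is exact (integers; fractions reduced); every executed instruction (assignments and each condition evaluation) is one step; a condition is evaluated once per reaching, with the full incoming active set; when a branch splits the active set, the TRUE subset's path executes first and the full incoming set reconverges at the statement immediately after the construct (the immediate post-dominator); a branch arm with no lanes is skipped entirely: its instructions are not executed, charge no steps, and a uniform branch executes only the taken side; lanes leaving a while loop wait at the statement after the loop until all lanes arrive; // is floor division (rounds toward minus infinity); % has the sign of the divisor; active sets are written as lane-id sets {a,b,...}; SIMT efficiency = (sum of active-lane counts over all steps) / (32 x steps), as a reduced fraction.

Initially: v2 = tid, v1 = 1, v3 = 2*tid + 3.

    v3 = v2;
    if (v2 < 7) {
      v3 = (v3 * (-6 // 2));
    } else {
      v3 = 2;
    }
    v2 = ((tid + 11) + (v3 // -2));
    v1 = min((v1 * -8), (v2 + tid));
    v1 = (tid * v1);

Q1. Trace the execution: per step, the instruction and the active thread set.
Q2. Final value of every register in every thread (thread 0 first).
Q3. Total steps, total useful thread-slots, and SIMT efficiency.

step 0: v3 <- v2                     {0,1,2,3,4,5,6,7,8,9,10,11,12,13,14,15,16,17,18,19,20,21,22,23,24,25,26,27,28,29,30,31}
step 1: eval (v2 < 7)                {0,1,2,3,4,5,6,7,8,9,10,11,12,13,14,15,16,17,18,19,20,21,22,23,24,25,26,27,28,29,30,31}
step 2: v3 <- (v3 * (-6 // 2))       {0,1,2,3,4,5,6}
step 3: v3 <- 2                      {7,8,9,10,11,12,13,14,15,16,17,18,19,20,21,22,23,24,25,26,27,28,29,30,31}
step 4: v2 <- ((tid + 11) + (v3 // -2)) {0,1,2,3,4,5,6,7,8,9,10,11,12,13,14,15,16,17,18,19,20,21,22,23,24,25,26,27,28,29,30,31}
step 5: v1 <- min((v1 * -8), (v2 + tid)) {0,1,2,3,4,5,6,7,8,9,10,11,12,13,14,15,16,17,18,19,20,21,22,23,24,25,26,27,28,29,30,31}
step 6: v1 <- (tid * v1)             {0,1,2,3,4,5,6,7,8,9,10,11,12,13,14,15,16,17,18,19,20,21,22,23,24,25,26,27,28,29,30,31}

Answer: 7 steps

v2: 11,13,16,18,21,23,26,17,18,19,20,21,22,23,24,25,26,27,28,29,30,31,32,33,34,35,36,37,38,39,40,41
v1: 0,-8,-16,-24,-32,-40,-48,-56,-64,-72,-80,-88,-96,-104,-112,-120,-128,-136,-144,-152,-160,-168,-176,-184,-192,-200,-208,-216,-224,-232,-240,-248
v3: 0,-3,-6,-9,-12,-15,-18,2,2,2,2,2,2,2,2,2,2,2,2,2,2,2,2,2,2,2,2,2,2,2,2,2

steps = 7; useful = 192; efficiency = 192/224 = 6/7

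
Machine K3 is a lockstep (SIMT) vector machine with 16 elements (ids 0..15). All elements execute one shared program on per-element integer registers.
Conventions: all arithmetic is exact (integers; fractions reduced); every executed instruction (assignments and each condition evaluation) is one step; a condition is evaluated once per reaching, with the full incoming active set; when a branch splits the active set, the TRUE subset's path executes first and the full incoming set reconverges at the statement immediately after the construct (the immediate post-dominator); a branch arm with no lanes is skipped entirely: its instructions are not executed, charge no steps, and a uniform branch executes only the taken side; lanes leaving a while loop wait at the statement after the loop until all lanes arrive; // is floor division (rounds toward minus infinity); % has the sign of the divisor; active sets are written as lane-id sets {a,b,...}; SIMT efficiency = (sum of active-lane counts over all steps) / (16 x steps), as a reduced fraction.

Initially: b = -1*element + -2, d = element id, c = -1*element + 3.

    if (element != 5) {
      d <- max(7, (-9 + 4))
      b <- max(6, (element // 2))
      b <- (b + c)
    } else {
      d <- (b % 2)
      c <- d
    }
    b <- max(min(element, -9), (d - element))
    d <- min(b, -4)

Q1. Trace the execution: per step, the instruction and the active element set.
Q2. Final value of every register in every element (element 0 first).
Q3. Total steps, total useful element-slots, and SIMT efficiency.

step 0: eval (element != 5)          {0,1,2,3,4,5,6,7,8,9,10,11,12,13,14,15}
step 1: d <- max(7, (-9 + 4))        {0,1,2,3,4,6,7,8,9,10,11,12,13,14,15}
step 2: b <- max(6, (element // 2))  {0,1,2,3,4,6,7,8,9,10,11,12,13,14,15}
step 3: b <- (b + c)                 {0,1,2,3,4,6,7,8,9,10,11,12,13,14,15}
step 4: d <- (b % 2)                 {5}
step 5: c <- d                       {5}
step 6: b <- max(min(element, -9), (d - element)) {0,1,2,3,4,5,6,7,8,9,10,11,12,13,14,15}
step 7: d <- min(b, -4)              {0,1,2,3,4,5,6,7,8,9,10,11,12,13,14,15}

Answer: 8 steps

b: 7,6,5,4,3,-4,1,0,-1,-2,-3,-4,-5,-6,-7,-8
d: -4,-4,-4,-4,-4,-4,-4,-4,-4,-4,-4,-4,-5,-6,-7,-8
c: 3,2,1,0,-1,1,-3,-4,-5,-6,-7,-8,-9,-10,-11,-12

steps = 8; useful = 95; efficiency = 95/128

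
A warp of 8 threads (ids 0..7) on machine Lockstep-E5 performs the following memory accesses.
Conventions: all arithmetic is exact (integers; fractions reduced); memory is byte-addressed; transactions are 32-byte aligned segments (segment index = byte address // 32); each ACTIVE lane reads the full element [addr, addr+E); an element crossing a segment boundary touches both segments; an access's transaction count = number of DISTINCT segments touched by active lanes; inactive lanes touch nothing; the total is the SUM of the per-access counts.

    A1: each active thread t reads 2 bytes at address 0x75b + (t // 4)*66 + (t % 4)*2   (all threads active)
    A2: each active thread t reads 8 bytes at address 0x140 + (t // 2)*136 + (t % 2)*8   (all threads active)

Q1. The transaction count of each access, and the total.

A1: 4 transactions
A2: 5 transactions

Answer: 4,5; total 9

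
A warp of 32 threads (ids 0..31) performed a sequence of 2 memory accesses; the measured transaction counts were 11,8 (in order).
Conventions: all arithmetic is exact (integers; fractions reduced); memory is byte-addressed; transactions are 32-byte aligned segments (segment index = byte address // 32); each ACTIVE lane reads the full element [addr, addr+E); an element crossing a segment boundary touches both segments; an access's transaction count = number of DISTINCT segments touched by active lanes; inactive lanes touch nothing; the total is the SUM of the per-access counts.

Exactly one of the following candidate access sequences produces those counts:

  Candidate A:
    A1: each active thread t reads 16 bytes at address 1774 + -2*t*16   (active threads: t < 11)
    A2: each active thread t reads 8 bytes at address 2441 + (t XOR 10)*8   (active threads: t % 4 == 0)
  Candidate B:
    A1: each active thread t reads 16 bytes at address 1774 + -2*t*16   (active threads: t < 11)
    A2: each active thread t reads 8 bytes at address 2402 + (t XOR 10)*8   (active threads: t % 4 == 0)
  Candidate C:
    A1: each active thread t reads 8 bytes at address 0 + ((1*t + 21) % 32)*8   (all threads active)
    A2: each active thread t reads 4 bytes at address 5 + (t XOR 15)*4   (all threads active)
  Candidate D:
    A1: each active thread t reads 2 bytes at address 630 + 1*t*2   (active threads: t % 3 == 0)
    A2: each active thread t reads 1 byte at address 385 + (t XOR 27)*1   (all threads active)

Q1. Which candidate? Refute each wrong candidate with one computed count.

A: A2 gives 9 transactions, not 8
C: A1 gives 8 transactions, not 11
D: A1 gives 3 transactions, not 11
B: all counts match (11,8)

Answer: B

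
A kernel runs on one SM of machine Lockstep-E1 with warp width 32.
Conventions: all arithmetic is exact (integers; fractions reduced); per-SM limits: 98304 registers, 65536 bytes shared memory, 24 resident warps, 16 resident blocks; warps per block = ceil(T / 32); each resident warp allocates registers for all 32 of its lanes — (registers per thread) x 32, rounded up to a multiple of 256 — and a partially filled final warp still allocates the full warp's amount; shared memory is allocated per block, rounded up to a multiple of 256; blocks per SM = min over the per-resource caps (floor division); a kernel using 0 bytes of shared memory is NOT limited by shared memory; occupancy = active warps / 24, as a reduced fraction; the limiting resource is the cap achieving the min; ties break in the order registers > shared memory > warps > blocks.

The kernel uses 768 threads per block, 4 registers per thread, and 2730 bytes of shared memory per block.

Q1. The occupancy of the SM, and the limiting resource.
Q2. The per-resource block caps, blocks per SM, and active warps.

Answer: occupancy 1, limited by warps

registers: 16 blocks
shared memory: 23 blocks
warps: 1 block
blocks: 16 blocks

Answer: 1 block, 24 active warps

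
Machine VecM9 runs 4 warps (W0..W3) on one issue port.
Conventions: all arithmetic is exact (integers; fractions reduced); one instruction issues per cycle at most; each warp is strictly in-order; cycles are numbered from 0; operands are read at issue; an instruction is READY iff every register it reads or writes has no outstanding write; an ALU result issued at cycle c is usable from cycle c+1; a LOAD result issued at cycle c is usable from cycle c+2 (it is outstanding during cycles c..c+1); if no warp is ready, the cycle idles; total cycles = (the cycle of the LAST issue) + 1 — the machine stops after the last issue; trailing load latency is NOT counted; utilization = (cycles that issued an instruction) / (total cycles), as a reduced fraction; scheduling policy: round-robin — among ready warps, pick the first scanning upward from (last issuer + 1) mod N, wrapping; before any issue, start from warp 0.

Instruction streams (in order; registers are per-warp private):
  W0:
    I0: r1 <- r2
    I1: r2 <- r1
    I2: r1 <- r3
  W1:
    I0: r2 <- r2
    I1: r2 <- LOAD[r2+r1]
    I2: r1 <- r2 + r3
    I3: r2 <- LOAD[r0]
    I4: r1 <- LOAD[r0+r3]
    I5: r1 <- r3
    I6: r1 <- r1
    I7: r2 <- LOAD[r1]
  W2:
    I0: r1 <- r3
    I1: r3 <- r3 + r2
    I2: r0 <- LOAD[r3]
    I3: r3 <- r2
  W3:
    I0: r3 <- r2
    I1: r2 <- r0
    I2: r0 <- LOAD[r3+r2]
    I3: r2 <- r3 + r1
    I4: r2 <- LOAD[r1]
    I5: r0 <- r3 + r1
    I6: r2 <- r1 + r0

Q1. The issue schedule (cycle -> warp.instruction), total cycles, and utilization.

cycle 0: W0.I0
cycle 1: W1.I0
cycle 2: W2.I0
cycle 3: W3.I0
cycle 4: W0.I1
cycle 5: W1.I1
cycle 6: W2.I1
cycle 7: W3.I1
cycle 8: W0.I2
cycle 9: W1.I2
cycle 10: W2.I2
cycle 11: W3.I2
cycle 12: W1.I3
cycle 13: W2.I3
cycle 14: W3.I3
cycle 15: W1.I4
cycle 16: W3.I4
cycle 17: W1.I5
cycle 18: W3.I5
cycle 19: W1.I6
cycle 20: W3.I6
cycle 21: W1.I7

Answer: 22 cycles, utilization 1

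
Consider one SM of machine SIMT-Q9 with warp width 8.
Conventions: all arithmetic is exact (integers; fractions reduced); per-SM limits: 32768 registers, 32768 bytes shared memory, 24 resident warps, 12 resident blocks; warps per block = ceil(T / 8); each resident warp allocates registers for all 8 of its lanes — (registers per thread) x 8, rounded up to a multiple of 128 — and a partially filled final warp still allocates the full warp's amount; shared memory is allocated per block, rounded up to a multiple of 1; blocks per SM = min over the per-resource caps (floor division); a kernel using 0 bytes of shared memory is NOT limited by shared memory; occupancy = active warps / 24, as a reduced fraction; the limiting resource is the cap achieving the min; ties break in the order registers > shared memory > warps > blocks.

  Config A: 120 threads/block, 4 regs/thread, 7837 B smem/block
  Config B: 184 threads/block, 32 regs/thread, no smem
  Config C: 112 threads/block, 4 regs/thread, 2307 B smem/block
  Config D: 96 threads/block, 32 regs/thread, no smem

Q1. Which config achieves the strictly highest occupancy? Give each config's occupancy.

occupancies: A 5/8, B 23/24, C 7/12, D 1

Answer: D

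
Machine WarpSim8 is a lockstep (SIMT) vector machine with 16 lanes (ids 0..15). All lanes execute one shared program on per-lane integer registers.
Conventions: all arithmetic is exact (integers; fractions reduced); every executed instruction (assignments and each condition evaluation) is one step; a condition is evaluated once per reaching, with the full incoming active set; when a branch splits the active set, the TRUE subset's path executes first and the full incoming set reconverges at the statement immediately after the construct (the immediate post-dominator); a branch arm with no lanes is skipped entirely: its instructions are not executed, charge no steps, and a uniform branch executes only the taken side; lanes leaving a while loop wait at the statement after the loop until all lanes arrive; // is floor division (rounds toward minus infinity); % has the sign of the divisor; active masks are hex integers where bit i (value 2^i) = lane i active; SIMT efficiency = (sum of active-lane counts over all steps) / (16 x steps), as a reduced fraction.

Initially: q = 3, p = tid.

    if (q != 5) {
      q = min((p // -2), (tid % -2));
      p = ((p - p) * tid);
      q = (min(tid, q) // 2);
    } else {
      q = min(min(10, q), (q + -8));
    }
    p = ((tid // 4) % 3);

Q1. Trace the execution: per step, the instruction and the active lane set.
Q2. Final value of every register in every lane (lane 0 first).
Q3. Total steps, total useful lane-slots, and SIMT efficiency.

step 0: eval (q != 5)                0xffff
step 1: q <- min((p // -2), (tid % -2)) 0xffff
step 2: p <- ((p - p) * tid)         0xffff
step 3: q <- (min(tid, q) // 2)      0xffff
step 4: p <- ((tid // 4) % 3)        0xffff

Answer: 5 steps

q: 0,-1,-1,-1,-1,-2,-2,-2,-2,-3,-3,-3,-3,-4,-4,-4
p: 0,0,0,0,1,1,1,1,2,2,2,2,0,0,0,0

steps = 5; useful = 80; efficiency = 80/80 = 1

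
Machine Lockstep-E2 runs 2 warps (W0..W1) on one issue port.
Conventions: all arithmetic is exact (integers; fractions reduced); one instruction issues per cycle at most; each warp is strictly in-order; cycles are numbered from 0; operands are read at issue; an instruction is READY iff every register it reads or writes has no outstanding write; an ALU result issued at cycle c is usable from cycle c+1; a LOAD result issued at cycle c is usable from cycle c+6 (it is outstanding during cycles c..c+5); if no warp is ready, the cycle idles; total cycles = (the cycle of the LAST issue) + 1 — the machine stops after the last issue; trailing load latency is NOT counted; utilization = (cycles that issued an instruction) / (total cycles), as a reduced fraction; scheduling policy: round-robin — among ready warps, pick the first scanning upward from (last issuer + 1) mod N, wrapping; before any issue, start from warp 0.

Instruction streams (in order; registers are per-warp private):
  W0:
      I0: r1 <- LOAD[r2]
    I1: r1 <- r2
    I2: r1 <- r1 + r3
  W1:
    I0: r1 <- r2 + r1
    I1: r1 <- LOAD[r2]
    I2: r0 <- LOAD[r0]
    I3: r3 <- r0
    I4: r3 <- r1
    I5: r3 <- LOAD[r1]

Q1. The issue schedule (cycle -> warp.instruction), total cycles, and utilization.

cycle 0: W0.I0
cycle 1: W1.I0
cycle 2: W1.I1
cycle 3: W1.I2
cycle 4: idle
cycle 5: idle
cycle 6: W0.I1
cycle 7: W0.I2
cycle 8: idle
cycle 9: W1.I3
cycle 10: W1.I4
cycle 11: W1.I5

Answer: 12 cycles, utilization 3/4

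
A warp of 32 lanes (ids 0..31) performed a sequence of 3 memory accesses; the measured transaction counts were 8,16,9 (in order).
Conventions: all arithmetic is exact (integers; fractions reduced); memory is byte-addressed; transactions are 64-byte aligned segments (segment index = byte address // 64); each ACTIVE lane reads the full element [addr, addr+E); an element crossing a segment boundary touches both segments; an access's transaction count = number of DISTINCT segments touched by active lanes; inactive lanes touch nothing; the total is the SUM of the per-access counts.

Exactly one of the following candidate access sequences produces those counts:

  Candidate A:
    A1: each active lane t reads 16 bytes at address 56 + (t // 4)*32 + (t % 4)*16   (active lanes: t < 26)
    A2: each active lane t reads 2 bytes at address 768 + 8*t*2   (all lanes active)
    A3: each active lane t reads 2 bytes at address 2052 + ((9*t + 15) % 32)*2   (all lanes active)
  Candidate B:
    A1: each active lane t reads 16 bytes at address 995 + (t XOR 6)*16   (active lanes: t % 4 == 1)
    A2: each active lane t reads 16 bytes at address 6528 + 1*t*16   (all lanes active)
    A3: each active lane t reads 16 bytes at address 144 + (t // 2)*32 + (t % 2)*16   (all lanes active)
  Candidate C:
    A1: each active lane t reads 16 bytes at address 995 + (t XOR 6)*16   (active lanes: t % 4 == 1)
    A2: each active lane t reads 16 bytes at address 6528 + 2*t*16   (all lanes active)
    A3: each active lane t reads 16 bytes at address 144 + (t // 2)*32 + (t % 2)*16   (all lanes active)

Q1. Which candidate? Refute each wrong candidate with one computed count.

A: A1 gives 5 transactions, not 8
B: A2 gives 8 transactions, not 16
C: all counts match (8,16,9)

Answer: C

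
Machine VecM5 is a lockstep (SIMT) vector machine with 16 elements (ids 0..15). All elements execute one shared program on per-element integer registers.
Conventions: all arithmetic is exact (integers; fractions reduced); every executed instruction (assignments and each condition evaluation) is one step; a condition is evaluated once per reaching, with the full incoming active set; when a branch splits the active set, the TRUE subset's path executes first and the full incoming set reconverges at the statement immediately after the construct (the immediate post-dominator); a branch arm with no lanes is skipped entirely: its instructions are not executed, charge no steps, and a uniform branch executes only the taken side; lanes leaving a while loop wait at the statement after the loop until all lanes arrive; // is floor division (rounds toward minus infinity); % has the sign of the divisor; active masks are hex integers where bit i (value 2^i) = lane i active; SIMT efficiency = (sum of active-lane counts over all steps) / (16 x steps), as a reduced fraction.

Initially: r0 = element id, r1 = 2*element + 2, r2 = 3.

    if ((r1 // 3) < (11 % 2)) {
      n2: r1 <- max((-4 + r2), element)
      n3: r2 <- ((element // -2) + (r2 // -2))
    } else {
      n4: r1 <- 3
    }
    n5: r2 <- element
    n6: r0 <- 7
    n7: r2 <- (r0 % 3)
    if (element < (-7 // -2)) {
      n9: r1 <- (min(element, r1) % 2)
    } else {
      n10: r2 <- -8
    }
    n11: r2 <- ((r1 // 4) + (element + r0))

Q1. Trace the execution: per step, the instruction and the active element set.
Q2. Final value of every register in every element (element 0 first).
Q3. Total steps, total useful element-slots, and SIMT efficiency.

step 0: eval ((r1 // 3) < (11 % 2))  0xffff
step 1: r1 <- max((-4 + r2), element) 0x0001
step 2: r2 <- ((element // -2) + (r2 // -2)) 0x0001
step 3: r1 <- 3                      0xfffe
step 4: r2 <- element                0xffff
step 5: r0 <- 7                      0xffff
step 6: r2 <- (r0 % 3)               0xffff
step 7: eval (element < (-7 // -2))  0xffff
step 8: r1 <- (min(element, r1) % 2) 0x0007
step 9: r2 <- -8                     0xfff8
step 10: r2 <- ((r1 // 4) + (element + r0)) 0xffff

Answer: 11 steps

r0: 7,7,7,7,7,7,7,7,7,7,7,7,7,7,7,7
r1: 0,1,0,3,3,3,3,3,3,3,3,3,3,3,3,3
r2: 7,8,9,10,11,12,13,14,15,16,17,18,19,20,21,22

steps = 11; useful = 129; efficiency = 129/176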